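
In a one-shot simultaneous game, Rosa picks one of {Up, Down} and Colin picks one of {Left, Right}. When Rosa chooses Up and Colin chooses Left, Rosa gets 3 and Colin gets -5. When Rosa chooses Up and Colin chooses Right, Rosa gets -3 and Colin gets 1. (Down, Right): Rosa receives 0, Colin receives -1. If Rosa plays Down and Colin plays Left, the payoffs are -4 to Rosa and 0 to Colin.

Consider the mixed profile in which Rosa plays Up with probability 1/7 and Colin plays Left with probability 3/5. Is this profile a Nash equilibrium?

No

Given Colin's mix q = 3/5, Rosa's payoff from Up is 3/5 but from Down is -12/5. Rosa strictly prefers Up, so Rosa would not mix.
So the proposed profile is not a Nash equilibrium.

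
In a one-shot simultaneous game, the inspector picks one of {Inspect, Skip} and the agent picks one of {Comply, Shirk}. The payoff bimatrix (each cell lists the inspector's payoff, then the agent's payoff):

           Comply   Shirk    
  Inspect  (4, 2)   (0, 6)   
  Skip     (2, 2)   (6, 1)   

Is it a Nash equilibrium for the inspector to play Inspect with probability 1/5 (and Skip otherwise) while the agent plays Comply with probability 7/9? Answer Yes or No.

No

Given the agent's mix q = 7/9, the inspector's payoff from Inspect is 28/9 but from Skip is 26/9. The inspector strictly prefers Inspect, so the inspector would not mix.
So the proposed profile is not a Nash equilibrium.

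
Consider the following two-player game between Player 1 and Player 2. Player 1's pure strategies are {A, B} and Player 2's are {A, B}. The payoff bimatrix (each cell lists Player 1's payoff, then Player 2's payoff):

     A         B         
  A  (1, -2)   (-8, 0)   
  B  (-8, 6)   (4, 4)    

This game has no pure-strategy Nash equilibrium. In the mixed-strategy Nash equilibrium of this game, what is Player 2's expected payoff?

For Player 2 to be willing to mix, Player 2 must be indifferent between A and B, which pins down Player 1's mix.
  Player 2's expected payoff from A: p·(-2) + (1−p)·6 = -8p + 6
  Player 2's expected payoff from B: p·0 + (1−p)·4 = -4p + 4
  -8p + 6 = -4p + 4  ⇒  -4p = -2  ⇒  p = 1/2.
At equilibrium Player 2 is indifferent across columns, so Player 2's payoff equals the payoff from A: (1/2)·(-2) + (1/2)·6 = 2.

2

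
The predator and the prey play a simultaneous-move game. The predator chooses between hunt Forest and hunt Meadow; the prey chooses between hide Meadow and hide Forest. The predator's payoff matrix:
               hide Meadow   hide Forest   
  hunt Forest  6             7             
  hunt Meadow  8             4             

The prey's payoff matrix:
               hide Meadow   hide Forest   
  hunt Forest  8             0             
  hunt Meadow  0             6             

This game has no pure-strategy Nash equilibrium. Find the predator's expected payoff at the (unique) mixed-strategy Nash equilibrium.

32/5

For the predator to be willing to mix, the predator must be indifferent between hunt Forest and hunt Meadow, which pins down the prey's mix.
  the predator's payoff to hunt Forest: q·6 + (1−q)·7 = -q + 7
  the predator's payoff to hunt Meadow: q·8 + (1−q)·4 = 4q + 4
  -q + 7 = 4q + 4  ⇒  -5q = -3  ⇒  q = 3/5.
At equilibrium the predator is indifferent across rows, so the predator's payoff equals the payoff from hunt Forest: (3/5)·6 + (2/5)·7 = 32/5.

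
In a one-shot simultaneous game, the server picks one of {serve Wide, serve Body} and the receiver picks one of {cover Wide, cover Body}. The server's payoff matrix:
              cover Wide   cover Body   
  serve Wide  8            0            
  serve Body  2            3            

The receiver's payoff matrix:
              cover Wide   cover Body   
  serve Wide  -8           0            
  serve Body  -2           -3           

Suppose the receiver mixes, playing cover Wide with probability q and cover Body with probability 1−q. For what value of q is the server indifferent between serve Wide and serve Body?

q = 1/3

The receiver's mix must leave the server indifferent between serve Wide and serve Body.
  the server's expected payoff from serve Wide: q·8 + (1−q)·0 = 8q
  the server's expected payoff from serve Body: q·2 + (1−q)·3 = -q + 3
  8q = -q + 3  ⇒  9q = 3  ⇒  q = 1/3.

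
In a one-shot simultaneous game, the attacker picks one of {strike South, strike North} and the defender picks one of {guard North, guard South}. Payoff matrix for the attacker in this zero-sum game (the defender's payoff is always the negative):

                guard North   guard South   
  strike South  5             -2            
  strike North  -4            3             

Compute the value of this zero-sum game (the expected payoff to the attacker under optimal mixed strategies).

v = 1/2

The attacker's indifference between strike South and strike North determines the defender's mixing probability q:
  the attacker's payoff from strike South: q·5 + (1−q)·(-2) = 7q - 2
  the attacker's payoff from strike North: q·(-4) + (1−q)·3 = -7q + 3
  7q - 2 = -7q + 3  ⇒  14q = 5  ⇒  q = 5/14.
The value is the attacker's expected payoff against this mix (using strike South): (5/14)·5 + (9/14)·(-2) = 1/2.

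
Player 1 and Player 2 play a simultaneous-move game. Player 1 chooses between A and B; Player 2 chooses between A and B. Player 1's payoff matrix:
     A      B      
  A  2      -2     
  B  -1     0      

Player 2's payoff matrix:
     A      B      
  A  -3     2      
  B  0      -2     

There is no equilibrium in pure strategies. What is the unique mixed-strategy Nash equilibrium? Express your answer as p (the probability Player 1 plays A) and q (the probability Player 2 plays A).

In a mixed equilibrium Player 2 is indifferent between A and B; this condition fixes p.
  Player 2's expected payoff from A: p·(-3) + (1−p)·0 = -3p
  Player 2's expected payoff from B: p·2 + (1−p)·(-2) = 4p - 2
  -3p = 4p - 2  ⇒  -7p = -2  ⇒  p = 2/7.
For Player 1 to be willing to mix, Player 1 must be indifferent between A and B, which pins down Player 2's mix.
  Player 1's expected payoff from A: q·2 + (1−q)·(-2) = 4q - 2
  Player 1's expected payoff from B: q·(-1) + (1−q)·0 = -q
  4q - 2 = -q  ⇒  5q = 2  ⇒  q = 2/5.

p = 2/7, q = 2/5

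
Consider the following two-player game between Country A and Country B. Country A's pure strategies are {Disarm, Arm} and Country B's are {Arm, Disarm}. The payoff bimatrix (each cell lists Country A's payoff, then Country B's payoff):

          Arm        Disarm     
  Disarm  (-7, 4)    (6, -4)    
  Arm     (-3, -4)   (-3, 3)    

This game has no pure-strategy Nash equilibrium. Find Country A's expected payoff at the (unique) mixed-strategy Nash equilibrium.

Set Country A's expected payoff from Disarm equal to that from Arm:
  Country A's expected payoff from Disarm: q·(-7) + (1−q)·6 = -13q + 6
  Country A's expected payoff from Arm: q·(-3) + (1−q)·(-3) = -3
  -13q + 6 = -3  ⇒  -13q = -9  ⇒  q = 9/13.
At equilibrium Country A is indifferent across rows, so Country A's payoff equals the payoff from Disarm: (9/13)·(-7) + (4/13)·6 = -3.

-3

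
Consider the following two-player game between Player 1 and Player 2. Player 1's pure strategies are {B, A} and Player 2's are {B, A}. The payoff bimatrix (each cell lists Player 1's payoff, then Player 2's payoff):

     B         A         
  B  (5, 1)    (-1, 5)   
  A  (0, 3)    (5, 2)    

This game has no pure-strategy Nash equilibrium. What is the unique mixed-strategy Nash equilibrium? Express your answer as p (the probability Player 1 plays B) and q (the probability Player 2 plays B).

In a mixed equilibrium Player 2 is indifferent between B and A; this condition fixes p.
  Player 2's expected payoff from B: p·1 + (1−p)·3 = -2p + 3
  Player 2's expected payoff from A: p·5 + (1−p)·2 = 3p + 2
  -2p + 3 = 3p + 2  ⇒  -5p = -1  ⇒  p = 1/5.
For Player 1 to be willing to mix, Player 1 must be indifferent between B and A, which pins down Player 2's mix.
  Player 1's payoff to B: q·5 + (1−q)·(-1) = 6q - 1
  Player 1's payoff to A: q·0 + (1−q)·5 = -5q + 5
  6q - 1 = -5q + 5  ⇒  11q = 6  ⇒  q = 6/11.

p = 1/5, q = 6/11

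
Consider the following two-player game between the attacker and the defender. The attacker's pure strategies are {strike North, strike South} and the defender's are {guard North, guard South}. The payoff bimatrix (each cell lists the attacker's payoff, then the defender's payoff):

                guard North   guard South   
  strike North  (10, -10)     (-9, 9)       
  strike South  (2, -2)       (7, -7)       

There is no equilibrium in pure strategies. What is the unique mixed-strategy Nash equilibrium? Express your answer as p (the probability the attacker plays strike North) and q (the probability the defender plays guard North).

p = 5/24, q = 2/3

The attacker's mix must leave the defender indifferent between guard North and guard South.
  the defender's payoff to guard North: p·(-10) + (1−p)·(-2) = -8p - 2
  the defender's payoff to guard South: p·9 + (1−p)·(-7) = 16p - 7
  -8p - 2 = 16p - 7  ⇒  -24p = -5  ⇒  p = 5/24.
Set the attacker's expected payoff from strike North equal to that from strike South:
  the attacker's expected payoff from strike North: q·10 + (1−q)·(-9) = 19q - 9
  the attacker's expected payoff from strike South: q·2 + (1−q)·7 = -5q + 7
  19q - 9 = -5q + 7  ⇒  24q = 16  ⇒  q = 2/3.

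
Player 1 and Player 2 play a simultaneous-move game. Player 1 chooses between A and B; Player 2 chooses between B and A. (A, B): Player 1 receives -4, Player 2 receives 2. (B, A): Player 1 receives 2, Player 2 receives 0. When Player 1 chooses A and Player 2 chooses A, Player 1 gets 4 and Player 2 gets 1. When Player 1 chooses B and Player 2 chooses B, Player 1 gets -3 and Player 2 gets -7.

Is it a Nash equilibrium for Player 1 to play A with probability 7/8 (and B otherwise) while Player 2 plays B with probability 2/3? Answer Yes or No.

Check Player 2's indifference given Player 1's mix p = 7/8:
  payoff from B = 7/8; payoff from A = 7/8 — equal.
Check Player 1's indifference given Player 2's mix q = 2/3:
  payoff from A = -4/3; payoff from B = -4/3 — equal.
Both players are indifferent, so neither can profitably deviate.

Yes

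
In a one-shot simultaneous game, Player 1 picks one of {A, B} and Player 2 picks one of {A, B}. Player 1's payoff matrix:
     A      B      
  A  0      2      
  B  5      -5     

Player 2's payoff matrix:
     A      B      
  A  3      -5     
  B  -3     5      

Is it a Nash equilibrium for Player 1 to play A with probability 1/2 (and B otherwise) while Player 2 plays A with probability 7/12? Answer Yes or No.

Check Player 2's indifference given Player 1's mix p = 1/2:
  payoff from A = 0; payoff from B = 0 — equal.
Check Player 1's indifference given Player 2's mix q = 7/12:
  payoff from A = 5/6; payoff from B = 5/6 — equal.
Both players are indifferent, so neither can profitably deviate.

Yes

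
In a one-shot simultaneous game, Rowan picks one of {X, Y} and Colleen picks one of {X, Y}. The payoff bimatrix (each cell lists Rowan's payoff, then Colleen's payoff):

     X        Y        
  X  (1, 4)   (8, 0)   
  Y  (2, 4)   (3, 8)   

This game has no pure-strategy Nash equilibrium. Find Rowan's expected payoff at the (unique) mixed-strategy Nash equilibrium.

For Rowan to be willing to mix, Rowan must be indifferent between X and Y, which pins down Colleen's mix.
  Rowan's payoff from X: q·1 + (1−q)·8 = -7q + 8
  Rowan's payoff from Y: q·2 + (1−q)·3 = -q + 3
  -7q + 8 = -q + 3  ⇒  -6q = -5  ⇒  q = 5/6.
At equilibrium Rowan is indifferent across rows, so Rowan's payoff equals the payoff from X: (5/6)·1 + (1/6)·8 = 13/6.

13/6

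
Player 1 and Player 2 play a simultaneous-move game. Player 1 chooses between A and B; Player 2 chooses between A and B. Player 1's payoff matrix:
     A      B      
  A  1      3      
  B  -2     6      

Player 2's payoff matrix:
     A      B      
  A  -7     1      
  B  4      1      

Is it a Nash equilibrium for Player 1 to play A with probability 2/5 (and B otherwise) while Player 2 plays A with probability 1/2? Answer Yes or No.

Given Player 1's mix p = 2/5, Player 2's payoff from A is -2/5 but from B is 1. Player 2 strictly prefers B, so Player 2 would not mix.
So the proposed profile is not a Nash equilibrium.

No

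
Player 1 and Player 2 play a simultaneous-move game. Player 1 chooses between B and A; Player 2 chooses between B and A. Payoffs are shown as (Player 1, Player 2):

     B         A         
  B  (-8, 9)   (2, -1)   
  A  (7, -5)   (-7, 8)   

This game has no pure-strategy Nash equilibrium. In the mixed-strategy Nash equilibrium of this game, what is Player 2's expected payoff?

For Player 2 to be willing to mix, Player 2 must be indifferent between B and A, which pins down Player 1's mix.
  Player 2's payoff from B: p·9 + (1−p)·(-5) = 14p - 5
  Player 2's payoff from A: p·(-1) + (1−p)·8 = -9p + 8
  14p - 5 = -9p + 8  ⇒  23p = 13  ⇒  p = 13/23.
At equilibrium Player 2 is indifferent across columns, so Player 2's payoff equals the payoff from B: (13/23)·9 + (10/23)·(-5) = 67/23.

67/23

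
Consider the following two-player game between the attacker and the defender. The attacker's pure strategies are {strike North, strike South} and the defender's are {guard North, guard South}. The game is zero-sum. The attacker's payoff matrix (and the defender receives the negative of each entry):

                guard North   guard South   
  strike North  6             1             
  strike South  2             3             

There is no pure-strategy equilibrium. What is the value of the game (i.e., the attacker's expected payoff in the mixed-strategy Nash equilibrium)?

v = 8/3

Set the attacker's expected payoff from strike North equal to that from strike South:
  the attacker's payoff from strike North: q·6 + (1−q)·1 = 5q + 1
  the attacker's payoff from strike South: q·2 + (1−q)·3 = -q + 3
  5q + 1 = -q + 3  ⇒  6q = 2  ⇒  q = 1/3.
The value is the attacker's expected payoff against this mix (using strike North): (1/3)·6 + (2/3)·1 = 8/3.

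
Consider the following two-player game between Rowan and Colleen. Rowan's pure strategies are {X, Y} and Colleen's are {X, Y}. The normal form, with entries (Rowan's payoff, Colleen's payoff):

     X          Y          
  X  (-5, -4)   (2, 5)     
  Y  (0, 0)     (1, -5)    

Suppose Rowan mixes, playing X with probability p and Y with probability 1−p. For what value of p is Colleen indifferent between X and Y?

Set Colleen's expected payoff from X equal to that from Y:
  Colleen's expected payoff from X: p·(-4) + (1−p)·0 = -4p
  Colleen's expected payoff from Y: p·5 + (1−p)·(-5) = 10p - 5
  -4p = 10p - 5  ⇒  -14p = -5  ⇒  p = 5/14.

p = 5/14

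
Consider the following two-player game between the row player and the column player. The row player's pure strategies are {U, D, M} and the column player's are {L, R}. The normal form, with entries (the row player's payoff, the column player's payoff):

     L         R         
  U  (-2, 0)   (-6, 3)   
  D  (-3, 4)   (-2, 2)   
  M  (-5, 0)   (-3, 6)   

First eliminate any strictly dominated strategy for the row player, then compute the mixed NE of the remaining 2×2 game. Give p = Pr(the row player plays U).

The row player's strategy M is strictly dominated by D: -3 > -5 and -2 > -3. Eliminate M.
The row player's mix must leave the column player indifferent between L and R.
  the column player's payoff to L: p·0 + (1−p)·4 = -4p + 4
  the column player's payoff to R: p·3 + (1−p)·2 = p + 2
  -4p + 4 = p + 2  ⇒  -5p = -2  ⇒  p = 2/5.

p = 2/5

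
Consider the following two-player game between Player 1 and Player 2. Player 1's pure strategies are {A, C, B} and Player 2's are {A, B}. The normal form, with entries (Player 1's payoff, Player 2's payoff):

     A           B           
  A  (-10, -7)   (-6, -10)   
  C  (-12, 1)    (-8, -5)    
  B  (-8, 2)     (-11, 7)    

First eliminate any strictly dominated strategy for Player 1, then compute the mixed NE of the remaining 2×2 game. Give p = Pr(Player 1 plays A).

p = 5/8

Player 1's strategy C is strictly dominated by A: -10 > -12 and -6 > -8. Eliminate C.
Set Player 2's expected payoff from A equal to that from B:
  Player 2's expected payoff from A: p·(-7) + (1−p)·2 = -9p + 2
  Player 2's expected payoff from B: p·(-10) + (1−p)·7 = -17p + 7
  -9p + 2 = -17p + 7  ⇒  8p = 5  ⇒  p = 5/8.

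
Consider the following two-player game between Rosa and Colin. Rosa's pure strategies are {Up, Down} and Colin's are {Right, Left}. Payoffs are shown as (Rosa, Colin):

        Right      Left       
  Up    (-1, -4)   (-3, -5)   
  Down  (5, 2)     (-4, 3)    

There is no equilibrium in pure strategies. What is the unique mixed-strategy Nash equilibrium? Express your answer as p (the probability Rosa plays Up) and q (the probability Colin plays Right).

Colin's indifference between Right and Left determines Rosa's mixing probability p:
  Colin's payoff from Right: p·(-4) + (1−p)·2 = -6p + 2
  Colin's payoff from Left: p·(-5) + (1−p)·3 = -8p + 3
  -6p + 2 = -8p + 3  ⇒  2p = 1  ⇒  p = 1/2.
Set Rosa's expected payoff from Up equal to that from Down:
  Rosa's payoff from Up: q·(-1) + (1−q)·(-3) = 2q - 3
  Rosa's payoff from Down: q·5 + (1−q)·(-4) = 9q - 4
  2q - 3 = 9q - 4  ⇒  -7q = -1  ⇒  q = 1/7.

p = 1/2, q = 1/7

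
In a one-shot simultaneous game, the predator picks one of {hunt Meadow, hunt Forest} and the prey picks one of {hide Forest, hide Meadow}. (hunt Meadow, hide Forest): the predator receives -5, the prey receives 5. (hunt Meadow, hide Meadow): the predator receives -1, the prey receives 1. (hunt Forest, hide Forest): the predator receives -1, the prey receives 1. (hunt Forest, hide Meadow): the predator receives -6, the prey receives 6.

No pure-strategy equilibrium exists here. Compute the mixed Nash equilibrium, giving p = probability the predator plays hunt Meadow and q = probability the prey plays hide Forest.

p = 5/9, q = 5/9

The predator's mix must leave the prey indifferent between hide Forest and hide Meadow.
  the prey's payoff from hide Forest: p·5 + (1−p)·1 = 4p + 1
  the prey's payoff from hide Meadow: p·1 + (1−p)·6 = -5p + 6
  4p + 1 = -5p + 6  ⇒  9p = 5  ⇒  p = 5/9.
The predator's indifference between hunt Meadow and hunt Forest determines the prey's mixing probability q:
  the predator's expected payoff from hunt Meadow: q·(-5) + (1−q)·(-1) = -4q - 1
  the predator's expected payoff from hunt Forest: q·(-1) + (1−q)·(-6) = 5q - 6
  -4q - 1 = 5q - 6  ⇒  -9q = -5  ⇒  q = 5/9.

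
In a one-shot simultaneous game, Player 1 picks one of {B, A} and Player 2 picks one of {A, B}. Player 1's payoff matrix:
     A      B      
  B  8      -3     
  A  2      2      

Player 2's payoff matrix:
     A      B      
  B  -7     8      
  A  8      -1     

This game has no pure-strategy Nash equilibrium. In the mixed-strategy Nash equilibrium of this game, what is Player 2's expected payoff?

19/8

For Player 2 to be willing to mix, Player 2 must be indifferent between A and B, which pins down Player 1's mix.
  Player 2's payoff from A: p·(-7) + (1−p)·8 = -15p + 8
  Player 2's payoff from B: p·8 + (1−p)·(-1) = 9p - 1
  -15p + 8 = 9p - 1  ⇒  -24p = -9  ⇒  p = 3/8.
At equilibrium Player 2 is indifferent across columns, so Player 2's payoff equals the payoff from A: (3/8)·(-7) + (5/8)·8 = 19/8.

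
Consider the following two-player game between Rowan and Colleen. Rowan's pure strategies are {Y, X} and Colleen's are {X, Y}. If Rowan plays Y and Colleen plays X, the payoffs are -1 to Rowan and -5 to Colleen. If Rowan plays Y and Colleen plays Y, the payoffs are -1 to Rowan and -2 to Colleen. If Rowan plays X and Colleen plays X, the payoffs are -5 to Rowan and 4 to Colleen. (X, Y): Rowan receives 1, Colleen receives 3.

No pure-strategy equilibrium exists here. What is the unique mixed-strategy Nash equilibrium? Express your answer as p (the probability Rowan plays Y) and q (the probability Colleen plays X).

p = 1/4, q = 1/3

Set Colleen's expected payoff from X equal to that from Y:
  Colleen's payoff to X: p·(-5) + (1−p)·4 = -9p + 4
  Colleen's payoff to Y: p·(-2) + (1−p)·3 = -5p + 3
  -9p + 4 = -5p + 3  ⇒  -4p = -1  ⇒  p = 1/4.
Rowan's indifference between Y and X determines Colleen's mixing probability q:
  Rowan's expected payoff from Y: q·(-1) + (1−q)·(-1) = -1
  Rowan's expected payoff from X: q·(-5) + (1−q)·1 = -6q + 1
  -1 = -6q + 1  ⇒  6q = 2  ⇒  q = 1/3.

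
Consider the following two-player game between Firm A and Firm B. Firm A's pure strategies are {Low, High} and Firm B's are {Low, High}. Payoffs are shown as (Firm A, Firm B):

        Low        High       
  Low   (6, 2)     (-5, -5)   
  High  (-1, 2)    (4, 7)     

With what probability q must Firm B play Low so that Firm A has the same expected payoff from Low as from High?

q = 9/16

In a mixed equilibrium Firm A is indifferent between Low and High; this condition fixes q.
  Firm A's payoff to Low: q·6 + (1−q)·(-5) = 11q - 5
  Firm A's payoff to High: q·(-1) + (1−q)·4 = -5q + 4
  11q - 5 = -5q + 4  ⇒  16q = 9  ⇒  q = 9/16.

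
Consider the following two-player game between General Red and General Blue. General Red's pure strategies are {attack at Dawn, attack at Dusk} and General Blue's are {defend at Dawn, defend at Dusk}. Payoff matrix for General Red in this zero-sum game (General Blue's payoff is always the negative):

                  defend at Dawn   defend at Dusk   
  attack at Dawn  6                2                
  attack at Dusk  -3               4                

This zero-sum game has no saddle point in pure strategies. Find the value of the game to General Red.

For General Red to be willing to mix, General Red must be indifferent between attack at Dawn and attack at Dusk, which pins down General Blue's mix.
  General Red's payoff from attack at Dawn: q·6 + (1−q)·2 = 4q + 2
  General Red's payoff from attack at Dusk: q·(-3) + (1−q)·4 = -7q + 4
  4q + 2 = -7q + 4  ⇒  11q = 2  ⇒  q = 2/11.
The value is General Red's expected payoff against this mix (using attack at Dawn): (2/11)·6 + (9/11)·2 = 30/11.

v = 30/11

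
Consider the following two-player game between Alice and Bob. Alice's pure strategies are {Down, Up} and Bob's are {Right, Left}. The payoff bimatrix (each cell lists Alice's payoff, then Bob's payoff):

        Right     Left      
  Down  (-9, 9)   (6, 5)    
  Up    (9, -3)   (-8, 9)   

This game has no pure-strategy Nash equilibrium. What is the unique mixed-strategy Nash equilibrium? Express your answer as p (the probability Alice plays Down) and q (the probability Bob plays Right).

Alice's mix must leave Bob indifferent between Right and Left.
  Bob's payoff to Right: p·9 + (1−p)·(-3) = 12p - 3
  Bob's payoff to Left: p·5 + (1−p)·9 = -4p + 9
  12p - 3 = -4p + 9  ⇒  16p = 12  ⇒  p = 3/4.
Alice's indifference between Down and Up determines Bob's mixing probability q:
  Alice's expected payoff from Down: q·(-9) + (1−q)·6 = -15q + 6
  Alice's expected payoff from Up: q·9 + (1−q)·(-8) = 17q - 8
  -15q + 6 = 17q - 8  ⇒  -32q = -14  ⇒  q = 7/16.

p = 3/4, q = 7/16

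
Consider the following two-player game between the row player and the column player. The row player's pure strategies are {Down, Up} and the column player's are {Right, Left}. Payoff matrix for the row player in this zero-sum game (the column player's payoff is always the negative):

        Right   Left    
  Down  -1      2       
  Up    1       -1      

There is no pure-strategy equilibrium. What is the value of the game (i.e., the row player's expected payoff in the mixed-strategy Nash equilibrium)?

In a mixed equilibrium the row player is indifferent between Down and Up; this condition fixes q.
  the row player's payoff to Down: q·(-1) + (1−q)·2 = -3q + 2
  the row player's payoff to Up: q·1 + (1−q)·(-1) = 2q - 1
  -3q + 2 = 2q - 1  ⇒  -5q = -3  ⇒  q = 3/5.
The value is the row player's expected payoff against this mix (using Down): (3/5)·(-1) + (2/5)·2 = 1/5.

v = 1/5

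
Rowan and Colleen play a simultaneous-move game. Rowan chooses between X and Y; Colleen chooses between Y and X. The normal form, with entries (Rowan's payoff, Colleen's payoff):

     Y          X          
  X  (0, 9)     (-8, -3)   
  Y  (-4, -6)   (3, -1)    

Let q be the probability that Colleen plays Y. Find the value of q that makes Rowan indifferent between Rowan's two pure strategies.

For Rowan to be willing to mix, Rowan must be indifferent between X and Y, which pins down Colleen's mix.
  Rowan's payoff to X: q·0 + (1−q)·(-8) = 8q - 8
  Rowan's payoff to Y: q·(-4) + (1−q)·3 = -7q + 3
  8q - 8 = -7q + 3  ⇒  15q = 11  ⇒  q = 11/15.

q = 11/15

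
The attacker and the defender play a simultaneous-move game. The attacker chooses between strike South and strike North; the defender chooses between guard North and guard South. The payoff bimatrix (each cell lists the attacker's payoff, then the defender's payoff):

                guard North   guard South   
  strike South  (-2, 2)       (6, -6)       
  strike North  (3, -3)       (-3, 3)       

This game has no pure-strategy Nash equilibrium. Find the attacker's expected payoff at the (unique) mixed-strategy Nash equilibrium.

For the attacker to be willing to mix, the attacker must be indifferent between strike South and strike North, which pins down the defender's mix.
  the attacker's expected payoff from strike South: q·(-2) + (1−q)·6 = -8q + 6
  the attacker's expected payoff from strike North: q·3 + (1−q)·(-3) = 6q - 3
  -8q + 6 = 6q - 3  ⇒  -14q = -9  ⇒  q = 9/14.
At equilibrium the attacker is indifferent across rows, so the attacker's payoff equals the payoff from strike South: (9/14)·(-2) + (5/14)·6 = 6/7.

6/7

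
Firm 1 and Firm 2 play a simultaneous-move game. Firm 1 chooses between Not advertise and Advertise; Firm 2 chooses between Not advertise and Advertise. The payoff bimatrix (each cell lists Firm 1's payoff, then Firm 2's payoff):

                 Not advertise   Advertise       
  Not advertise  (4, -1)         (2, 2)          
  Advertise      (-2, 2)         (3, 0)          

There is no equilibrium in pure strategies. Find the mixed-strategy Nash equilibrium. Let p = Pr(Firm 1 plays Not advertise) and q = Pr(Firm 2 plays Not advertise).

p = 2/5, q = 1/7

Firm 1's mix must leave Firm 2 indifferent between Not advertise and Advertise.
  Firm 2's payoff to Not advertise: p·(-1) + (1−p)·2 = -3p + 2
  Firm 2's payoff to Advertise: p·2 + (1−p)·0 = 2p
  -3p + 2 = 2p  ⇒  -5p = -2  ⇒  p = 2/5.
In a mixed equilibrium Firm 1 is indifferent between Not advertise and Advertise; this condition fixes q.
  Firm 1's payoff to Not advertise: q·4 + (1−q)·2 = 2q + 2
  Firm 1's payoff to Advertise: q·(-2) + (1−q)·3 = -5q + 3
  2q + 2 = -5q + 3  ⇒  7q = 1  ⇒  q = 1/7.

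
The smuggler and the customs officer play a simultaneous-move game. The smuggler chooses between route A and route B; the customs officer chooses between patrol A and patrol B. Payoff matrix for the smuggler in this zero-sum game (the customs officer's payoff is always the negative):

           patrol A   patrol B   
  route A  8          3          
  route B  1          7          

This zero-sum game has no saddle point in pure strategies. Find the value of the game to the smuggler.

For the smuggler to be willing to mix, the smuggler must be indifferent between route A and route B, which pins down the customs officer's mix.
  the smuggler's payoff to route A: q·8 + (1−q)·3 = 5q + 3
  the smuggler's payoff to route B: q·1 + (1−q)·7 = -6q + 7
  5q + 3 = -6q + 7  ⇒  11q = 4  ⇒  q = 4/11.
The value is the smuggler's expected payoff against this mix (using route A): (4/11)·8 + (7/11)·3 = 53/11.

v = 53/11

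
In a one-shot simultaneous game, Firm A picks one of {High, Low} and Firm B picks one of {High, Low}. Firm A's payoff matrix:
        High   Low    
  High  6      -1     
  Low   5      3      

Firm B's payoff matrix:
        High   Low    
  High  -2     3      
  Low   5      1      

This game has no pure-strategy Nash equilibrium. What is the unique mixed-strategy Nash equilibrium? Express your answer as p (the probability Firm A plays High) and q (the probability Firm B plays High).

p = 4/9, q = 4/5

Firm A's mix must leave Firm B indifferent between High and Low.
  Firm B's payoff from High: p·(-2) + (1−p)·5 = -7p + 5
  Firm B's payoff from Low: p·3 + (1−p)·1 = 2p + 1
  -7p + 5 = 2p + 1  ⇒  -9p = -4  ⇒  p = 4/9.
Firm B's mix must leave Firm A indifferent between High and Low.
  Firm A's expected payoff from High: q·6 + (1−q)·(-1) = 7q - 1
  Firm A's expected payoff from Low: q·5 + (1−q)·3 = 2q + 3
  7q - 1 = 2q + 3  ⇒  5q = 4  ⇒  q = 4/5.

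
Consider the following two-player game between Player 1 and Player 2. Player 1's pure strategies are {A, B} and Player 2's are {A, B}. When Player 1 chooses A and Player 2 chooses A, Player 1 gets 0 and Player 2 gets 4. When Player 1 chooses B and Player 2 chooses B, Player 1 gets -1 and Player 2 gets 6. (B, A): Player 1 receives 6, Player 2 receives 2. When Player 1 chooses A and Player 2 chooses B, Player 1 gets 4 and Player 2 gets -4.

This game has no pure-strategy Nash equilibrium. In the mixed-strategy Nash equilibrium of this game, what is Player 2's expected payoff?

8/3

In a mixed equilibrium Player 2 is indifferent between A and B; this condition fixes p.
  Player 2's expected payoff from A: p·4 + (1−p)·2 = 2p + 2
  Player 2's expected payoff from B: p·(-4) + (1−p)·6 = -10p + 6
  2p + 2 = -10p + 6  ⇒  12p = 4  ⇒  p = 1/3.
At equilibrium Player 2 is indifferent across columns, so Player 2's payoff equals the payoff from A: (1/3)·4 + (2/3)·2 = 8/3.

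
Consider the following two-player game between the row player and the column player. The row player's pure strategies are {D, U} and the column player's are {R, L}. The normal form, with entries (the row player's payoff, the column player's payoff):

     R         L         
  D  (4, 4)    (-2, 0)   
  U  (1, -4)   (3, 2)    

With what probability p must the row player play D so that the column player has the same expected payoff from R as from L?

p = 3/5

For the column player to be willing to mix, the column player must be indifferent between R and L, which pins down the row player's mix.
  the column player's payoff from R: p·4 + (1−p)·(-4) = 8p - 4
  the column player's payoff from L: p·0 + (1−p)·2 = -2p + 2
  8p - 4 = -2p + 2  ⇒  10p = 6  ⇒  p = 3/5.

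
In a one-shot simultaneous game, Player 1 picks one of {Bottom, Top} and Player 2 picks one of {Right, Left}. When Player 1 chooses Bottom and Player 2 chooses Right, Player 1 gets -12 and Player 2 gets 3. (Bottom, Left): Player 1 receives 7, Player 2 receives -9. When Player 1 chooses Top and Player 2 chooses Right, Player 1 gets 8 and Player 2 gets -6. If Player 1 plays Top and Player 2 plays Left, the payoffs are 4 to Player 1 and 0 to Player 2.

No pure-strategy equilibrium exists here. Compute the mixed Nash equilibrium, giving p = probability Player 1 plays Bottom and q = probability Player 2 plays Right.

p = 1/3, q = 3/23

In a mixed equilibrium Player 2 is indifferent between Right and Left; this condition fixes p.
  Player 2's expected payoff from Right: p·3 + (1−p)·(-6) = 9p - 6
  Player 2's expected payoff from Left: p·(-9) + (1−p)·0 = -9p
  9p - 6 = -9p  ⇒  18p = 6  ⇒  p = 1/3.
For Player 1 to be willing to mix, Player 1 must be indifferent between Bottom and Top, which pins down Player 2's mix.
  Player 1's expected payoff from Bottom: q·(-12) + (1−q)·7 = -19q + 7
  Player 1's expected payoff from Top: q·8 + (1−q)·4 = 4q + 4
  -19q + 7 = 4q + 4  ⇒  -23q = -3  ⇒  q = 3/23.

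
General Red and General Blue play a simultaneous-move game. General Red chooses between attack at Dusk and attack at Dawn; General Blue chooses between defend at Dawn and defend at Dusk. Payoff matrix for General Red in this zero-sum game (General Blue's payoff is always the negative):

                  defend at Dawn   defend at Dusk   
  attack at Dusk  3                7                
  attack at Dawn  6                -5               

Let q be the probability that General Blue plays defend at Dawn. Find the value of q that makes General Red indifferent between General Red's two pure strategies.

q = 4/5

For General Red to be willing to mix, General Red must be indifferent between attack at Dusk and attack at Dawn, which pins down General Blue's mix.
  General Red's expected payoff from attack at Dusk: q·3 + (1−q)·7 = -4q + 7
  General Red's expected payoff from attack at Dawn: q·6 + (1−q)·(-5) = 11q - 5
  -4q + 7 = 11q - 5  ⇒  -15q = -12  ⇒  q = 4/5.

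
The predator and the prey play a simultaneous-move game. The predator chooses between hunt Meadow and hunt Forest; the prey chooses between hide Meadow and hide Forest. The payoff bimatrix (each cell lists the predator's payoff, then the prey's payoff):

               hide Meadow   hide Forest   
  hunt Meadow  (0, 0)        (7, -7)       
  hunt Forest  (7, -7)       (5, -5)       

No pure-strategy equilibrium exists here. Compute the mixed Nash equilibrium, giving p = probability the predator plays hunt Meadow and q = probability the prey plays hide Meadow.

For the prey to be willing to mix, the prey must be indifferent between hide Meadow and hide Forest, which pins down the predator's mix.
  the prey's payoff to hide Meadow: p·0 + (1−p)·(-7) = 7p - 7
  the prey's payoff to hide Forest: p·(-7) + (1−p)·(-5) = -2p - 5
  7p - 7 = -2p - 5  ⇒  9p = 2  ⇒  p = 2/9.
Set the predator's expected payoff from hunt Meadow equal to that from hunt Forest:
  the predator's expected payoff from hunt Meadow: q·0 + (1−q)·7 = -7q + 7
  the predator's expected payoff from hunt Forest: q·7 + (1−q)·5 = 2q + 5
  -7q + 7 = 2q + 5  ⇒  -9q = -2  ⇒  q = 2/9.

p = 2/9, q = 2/9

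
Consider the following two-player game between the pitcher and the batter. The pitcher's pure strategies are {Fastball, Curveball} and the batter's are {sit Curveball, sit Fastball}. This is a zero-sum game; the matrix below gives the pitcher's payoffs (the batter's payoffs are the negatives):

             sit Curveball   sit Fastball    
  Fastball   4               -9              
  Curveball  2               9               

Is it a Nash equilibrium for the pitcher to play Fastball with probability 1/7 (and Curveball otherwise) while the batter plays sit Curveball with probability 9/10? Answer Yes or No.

Given the pitcher's mix p = 1/7, the batter's payoff from sit Curveball is -16/7 but from sit Fastball is -45/7. The batter strictly prefers sit Curveball, so the batter would not mix.
So the proposed profile is not a Nash equilibrium.

No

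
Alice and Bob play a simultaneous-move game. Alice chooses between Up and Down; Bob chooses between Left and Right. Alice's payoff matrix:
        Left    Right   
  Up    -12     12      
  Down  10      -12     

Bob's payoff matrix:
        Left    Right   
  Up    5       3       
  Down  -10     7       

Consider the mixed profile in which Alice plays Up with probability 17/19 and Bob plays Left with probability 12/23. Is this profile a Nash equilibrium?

Check Bob's indifference given Alice's mix p = 17/19:
  payoff from Left = 65/19; payoff from Right = 65/19 — equal.
Check Alice's indifference given Bob's mix q = 12/23:
  payoff from Up = -12/23; payoff from Down = -12/23 — equal.
Both players are indifferent, so neither can profitably deviate.

Yes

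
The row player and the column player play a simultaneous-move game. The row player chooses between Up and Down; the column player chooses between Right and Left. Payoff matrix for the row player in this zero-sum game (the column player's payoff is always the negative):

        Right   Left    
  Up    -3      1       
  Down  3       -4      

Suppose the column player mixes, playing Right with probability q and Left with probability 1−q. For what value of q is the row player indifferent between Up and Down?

The row player's indifference between Up and Down determines the column player's mixing probability q:
  the row player's payoff to Up: q·(-3) + (1−q)·1 = -4q + 1
  the row player's payoff to Down: q·3 + (1−q)·(-4) = 7q - 4
  -4q + 1 = 7q - 4  ⇒  -11q = -5  ⇒  q = 5/11.

q = 5/11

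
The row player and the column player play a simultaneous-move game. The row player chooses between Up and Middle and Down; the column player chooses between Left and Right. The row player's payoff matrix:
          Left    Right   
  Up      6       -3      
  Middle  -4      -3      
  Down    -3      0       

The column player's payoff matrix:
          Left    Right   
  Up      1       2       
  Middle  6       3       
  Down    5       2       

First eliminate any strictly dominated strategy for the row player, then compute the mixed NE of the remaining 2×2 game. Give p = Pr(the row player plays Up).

p = 3/4

The row player's strategy Middle is strictly dominated by Down: -3 > -4 and 0 > -3. Eliminate Middle.
For the column player to be willing to mix, the column player must be indifferent between Left and Right, which pins down the row player's mix.
  the column player's expected payoff from Left: p·1 + (1−p)·5 = -4p + 5
  the column player's expected payoff from Right: p·2 + (1−p)·2 = 2
  -4p + 5 = 2  ⇒  -4p = -3  ⇒  p = 3/4.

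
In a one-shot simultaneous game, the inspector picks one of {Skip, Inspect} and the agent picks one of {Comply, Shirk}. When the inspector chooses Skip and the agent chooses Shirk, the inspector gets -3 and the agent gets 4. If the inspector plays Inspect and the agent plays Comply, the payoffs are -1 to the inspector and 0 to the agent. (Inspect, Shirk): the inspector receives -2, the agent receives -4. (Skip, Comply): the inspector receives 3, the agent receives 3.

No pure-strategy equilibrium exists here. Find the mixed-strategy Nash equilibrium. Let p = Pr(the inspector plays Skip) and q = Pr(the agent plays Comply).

The agent's indifference between Comply and Shirk determines the inspector's mixing probability p:
  the agent's payoff from Comply: p·3 + (1−p)·0 = 3p
  the agent's payoff from Shirk: p·4 + (1−p)·(-4) = 8p - 4
  3p = 8p - 4  ⇒  -5p = -4  ⇒  p = 4/5.
For the inspector to be willing to mix, the inspector must be indifferent between Skip and Inspect, which pins down the agent's mix.
  the inspector's payoff from Skip: q·3 + (1−q)·(-3) = 6q - 3
  the inspector's payoff from Inspect: q·(-1) + (1−q)·(-2) = q - 2
  6q - 3 = q - 2  ⇒  5q = 1  ⇒  q = 1/5.

p = 4/5, q = 1/5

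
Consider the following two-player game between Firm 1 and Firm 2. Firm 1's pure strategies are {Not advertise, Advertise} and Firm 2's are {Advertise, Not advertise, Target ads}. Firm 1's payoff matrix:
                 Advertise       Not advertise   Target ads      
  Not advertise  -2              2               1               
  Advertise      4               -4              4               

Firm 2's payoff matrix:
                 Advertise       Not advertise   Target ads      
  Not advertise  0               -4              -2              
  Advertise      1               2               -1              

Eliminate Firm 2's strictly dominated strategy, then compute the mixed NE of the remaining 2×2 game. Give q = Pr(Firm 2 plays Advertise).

q = 1/2

Firm 2's strategy Target ads is strictly dominated by Advertise: 0 > -2 and 1 > -1. Eliminate Target ads.
Firm 1's indifference between Not advertise and Advertise determines Firm 2's mixing probability q:
  Firm 1's expected payoff from Not advertise: q·(-2) + (1−q)·2 = -4q + 2
  Firm 1's expected payoff from Advertise: q·4 + (1−q)·(-4) = 8q - 4
  -4q + 2 = 8q - 4  ⇒  -12q = -6  ⇒  q = 1/2.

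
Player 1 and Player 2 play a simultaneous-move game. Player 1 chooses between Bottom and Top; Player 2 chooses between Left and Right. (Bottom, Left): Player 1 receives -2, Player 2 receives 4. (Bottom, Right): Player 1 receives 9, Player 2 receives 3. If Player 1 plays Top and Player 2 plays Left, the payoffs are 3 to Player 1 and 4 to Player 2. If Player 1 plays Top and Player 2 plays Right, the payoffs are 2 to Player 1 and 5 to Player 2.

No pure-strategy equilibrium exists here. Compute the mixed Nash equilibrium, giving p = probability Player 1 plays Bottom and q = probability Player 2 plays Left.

p = 1/2, q = 7/12

Player 2's indifference between Left and Right determines Player 1's mixing probability p:
  Player 2's payoff from Left: p·4 + (1−p)·4 = 4
  Player 2's payoff from Right: p·3 + (1−p)·5 = -2p + 5
  4 = -2p + 5  ⇒  2p = 1  ⇒  p = 1/2.
Player 1's indifference between Bottom and Top determines Player 2's mixing probability q:
  Player 1's expected payoff from Bottom: q·(-2) + (1−q)·9 = -11q + 9
  Player 1's expected payoff from Top: q·3 + (1−q)·2 = q + 2
  -11q + 9 = q + 2  ⇒  -12q = -7  ⇒  q = 7/12.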